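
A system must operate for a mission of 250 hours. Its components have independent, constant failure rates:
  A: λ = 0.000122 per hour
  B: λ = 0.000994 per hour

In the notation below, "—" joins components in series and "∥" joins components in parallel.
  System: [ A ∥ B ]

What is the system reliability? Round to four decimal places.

0.9934

R(A) = exp(−0.000122 × 250) = 0.969960
R(B) = exp(−0.000994 × 250) = 0.779970
Parallel (A and B): 1 − (1 − 0.969960)(1 − 0.779970) = 0.9934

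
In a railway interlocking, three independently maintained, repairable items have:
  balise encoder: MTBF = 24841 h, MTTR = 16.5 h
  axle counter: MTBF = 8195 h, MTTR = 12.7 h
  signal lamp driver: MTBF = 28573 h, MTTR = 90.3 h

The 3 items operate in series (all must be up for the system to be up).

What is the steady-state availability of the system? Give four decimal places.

0.9946

A(balise encoder) = MTBF/(MTBF+MTTR) = 24841/(24841+16.5) = 0.999336
A(axle counter) = MTBF/(MTBF+MTTR) = 8195/(8195+12.7) = 0.998453
A(signal lamp driver) = MTBF/(MTBF+MTTR) = 28573/(28573+90.3) = 0.996850
Series availability: 0.999336 × 0.998453 × 0.996850 = 0.9946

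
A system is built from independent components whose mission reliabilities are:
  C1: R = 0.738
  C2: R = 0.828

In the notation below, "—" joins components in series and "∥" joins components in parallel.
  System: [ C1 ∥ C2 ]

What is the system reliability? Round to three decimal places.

Parallel (C1 and C2): 1 − (1 − 0.73800)(1 − 0.82800) = 0.955

0.955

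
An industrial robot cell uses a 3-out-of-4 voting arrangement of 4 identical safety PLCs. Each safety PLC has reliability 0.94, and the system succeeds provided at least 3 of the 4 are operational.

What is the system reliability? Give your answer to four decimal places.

0.9801

R = Σ_{i=3}^{4} C(4,i) p^i (1−p)^{4−i} with p = 0.94
C(4,3)·0.94^3·0.06^1 = 0.199340
C(4,4)·0.94^4·0.06^0 = 0.780749
Sum = 0.9801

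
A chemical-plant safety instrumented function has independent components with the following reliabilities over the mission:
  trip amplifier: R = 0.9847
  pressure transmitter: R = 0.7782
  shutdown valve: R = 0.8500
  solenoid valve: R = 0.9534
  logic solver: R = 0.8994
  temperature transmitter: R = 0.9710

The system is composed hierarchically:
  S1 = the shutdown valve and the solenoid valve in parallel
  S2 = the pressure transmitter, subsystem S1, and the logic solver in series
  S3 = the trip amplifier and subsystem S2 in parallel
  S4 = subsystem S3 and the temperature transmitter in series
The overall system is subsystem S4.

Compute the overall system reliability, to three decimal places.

0.966

Parallel (shutdown valve and solenoid valve): 1 − (1 − 0.85000)(1 − 0.95340) = 0.99301
Series (pressure transmitter, [0.99301], and logic solver): 0.77820 × 0.99301 × 0.89940 = 0.69502
Parallel (trip amplifier and [0.69502]): 1 − (1 − 0.98470)(1 − 0.69502) = 0.99533
Series ([0.99533] and temperature transmitter): 0.99533 × 0.97100 = 0.966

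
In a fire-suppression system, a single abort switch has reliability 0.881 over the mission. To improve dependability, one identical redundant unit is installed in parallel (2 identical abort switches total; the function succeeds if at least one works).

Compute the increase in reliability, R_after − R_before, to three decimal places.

0.105

R_before = 0.881
R_after = 1 − (1 − 0.881)^2 = 0.986
ΔR = 0.986 − 0.881 = 0.105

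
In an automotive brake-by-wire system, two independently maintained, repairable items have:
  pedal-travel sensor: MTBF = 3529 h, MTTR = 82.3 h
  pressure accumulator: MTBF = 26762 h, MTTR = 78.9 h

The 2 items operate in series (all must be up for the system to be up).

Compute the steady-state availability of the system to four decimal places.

A(pedal-travel sensor) = MTBF/(MTBF+MTTR) = 3529/(3529+82.3) = 0.977210
A(pressure accumulator) = MTBF/(MTBF+MTTR) = 26762/(26762+78.9) = 0.997060
Series availability: 0.977210 × 0.997060 = 0.9743

0.9743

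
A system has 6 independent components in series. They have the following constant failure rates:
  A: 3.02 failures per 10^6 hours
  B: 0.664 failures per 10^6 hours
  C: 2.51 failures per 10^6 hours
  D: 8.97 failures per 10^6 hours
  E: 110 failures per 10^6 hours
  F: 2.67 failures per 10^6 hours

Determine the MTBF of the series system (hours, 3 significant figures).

Series of exponential components: λ_sys = Σ λ_i
λ_sys = 0.00000302 + 0.000000664 + 0.00000251 + 0.00000897 + 0.000110 + 0.00000267 = 1.2783e-04 /h
MTBF = 1 / λ_sys = 7820 h

7820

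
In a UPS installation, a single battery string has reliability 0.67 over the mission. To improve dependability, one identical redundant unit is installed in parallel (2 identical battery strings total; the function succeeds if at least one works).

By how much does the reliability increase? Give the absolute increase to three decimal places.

0.221

R_before = 0.67
R_after = 1 − (1 − 0.67)^2 = 0.891
ΔR = 0.891 − 0.67 = 0.221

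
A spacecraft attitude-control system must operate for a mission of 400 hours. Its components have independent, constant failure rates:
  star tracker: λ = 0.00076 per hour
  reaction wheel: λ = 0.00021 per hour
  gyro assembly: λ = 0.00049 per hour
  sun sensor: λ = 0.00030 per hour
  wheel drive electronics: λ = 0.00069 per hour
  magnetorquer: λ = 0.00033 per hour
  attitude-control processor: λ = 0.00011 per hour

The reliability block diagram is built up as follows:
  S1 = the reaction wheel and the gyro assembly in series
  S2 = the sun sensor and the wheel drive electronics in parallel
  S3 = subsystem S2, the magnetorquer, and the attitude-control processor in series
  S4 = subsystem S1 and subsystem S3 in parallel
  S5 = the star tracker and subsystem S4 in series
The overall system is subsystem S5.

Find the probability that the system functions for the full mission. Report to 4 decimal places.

R(star tracker) = exp(−0.00076 × 400) = 0.737861
R(reaction wheel) = exp(−0.00021 × 400) = 0.919431
R(gyro assembly) = exp(−0.00049 × 400) = 0.822012
R(sun sensor) = exp(−0.00030 × 400) = 0.886920
R(wheel drive electronics) = exp(−0.00069 × 400) = 0.758813
R(magnetorquer) = exp(−0.00033 × 400) = 0.876341
R(attitude-control processor) = exp(−0.00011 × 400) = 0.956954
Series (reaction wheel and gyro assembly): 0.919431 × 0.822012 = 0.755783
Parallel (sun sensor and wheel drive electronics): 1 − (1 − 0.886920)(1 − 0.758813) = 0.972727
Series ([0.972727], magnetorquer, and attitude-control processor): 0.972727 × 0.876341 × 0.956954 = 0.815746
Parallel ([0.755783] and [0.815746]): 1 − (1 − 0.755783)(1 − 0.815746) = 0.955002
Series (star tracker and [0.955002]): 0.737861 × 0.955002 = 0.7047

0.7047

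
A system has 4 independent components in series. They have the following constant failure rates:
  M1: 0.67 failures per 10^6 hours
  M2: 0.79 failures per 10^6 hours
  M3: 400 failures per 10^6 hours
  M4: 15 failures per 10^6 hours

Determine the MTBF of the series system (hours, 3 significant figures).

Series of exponential components: λ_sys = Σ λ_i
λ_sys = 0.00000067 + 0.00000079 + 0.00040 + 0.000015 = 4.1646e-04 /h
MTBF = 1 / λ_sys = 2400 h

2400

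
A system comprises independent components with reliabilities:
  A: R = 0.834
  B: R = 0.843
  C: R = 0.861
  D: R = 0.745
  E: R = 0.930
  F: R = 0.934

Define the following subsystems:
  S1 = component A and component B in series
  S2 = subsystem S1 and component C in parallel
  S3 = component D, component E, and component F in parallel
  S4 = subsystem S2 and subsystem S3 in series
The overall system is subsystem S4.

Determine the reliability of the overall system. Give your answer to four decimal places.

0.9576

Series (A and B): 0.834000 × 0.843000 = 0.703062
Parallel ([0.703062] and C): 1 − (1 − 0.703062)(1 − 0.861000) = 0.958726
Parallel (D, E, and F): 1 − (1 − 0.745000)(1 − 0.930000)(1 − 0.934000) = 0.998822
Series ([0.958726] and [0.998822]): 0.958726 × 0.998822 = 0.9576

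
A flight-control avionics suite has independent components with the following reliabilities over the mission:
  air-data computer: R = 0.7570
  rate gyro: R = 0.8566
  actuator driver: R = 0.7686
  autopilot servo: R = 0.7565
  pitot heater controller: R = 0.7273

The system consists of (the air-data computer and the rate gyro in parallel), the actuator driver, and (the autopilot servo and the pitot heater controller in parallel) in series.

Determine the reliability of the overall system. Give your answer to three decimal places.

0.693

Parallel (air-data computer and rate gyro): 1 − (1 − 0.75700)(1 − 0.85660) = 0.96515
Parallel (autopilot servo and pitot heater controller): 1 − (1 − 0.75650)(1 − 0.72730) = 0.93360
Series ([0.96515], actuator driver, and [0.93360]): 0.96515 × 0.76860 × 0.93360 = 0.693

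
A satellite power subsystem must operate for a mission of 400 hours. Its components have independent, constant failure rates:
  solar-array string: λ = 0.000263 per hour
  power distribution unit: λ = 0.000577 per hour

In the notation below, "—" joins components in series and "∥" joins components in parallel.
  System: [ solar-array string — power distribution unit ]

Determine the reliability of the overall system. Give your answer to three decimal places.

R(solar-array string) = exp(−0.000263 × 400) = 0.90014
R(power distribution unit) = exp(−0.000577 × 400) = 0.79390
Series (solar-array string and power distribution unit): 0.90014 × 0.79390 = 0.715

0.715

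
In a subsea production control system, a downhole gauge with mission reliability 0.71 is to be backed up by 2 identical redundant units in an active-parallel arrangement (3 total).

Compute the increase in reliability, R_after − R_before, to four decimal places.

0.2656

R_before = 0.71
R_after = 1 − (1 − 0.71)^3 = 0.9756
ΔR = 0.9756 − 0.71 = 0.2656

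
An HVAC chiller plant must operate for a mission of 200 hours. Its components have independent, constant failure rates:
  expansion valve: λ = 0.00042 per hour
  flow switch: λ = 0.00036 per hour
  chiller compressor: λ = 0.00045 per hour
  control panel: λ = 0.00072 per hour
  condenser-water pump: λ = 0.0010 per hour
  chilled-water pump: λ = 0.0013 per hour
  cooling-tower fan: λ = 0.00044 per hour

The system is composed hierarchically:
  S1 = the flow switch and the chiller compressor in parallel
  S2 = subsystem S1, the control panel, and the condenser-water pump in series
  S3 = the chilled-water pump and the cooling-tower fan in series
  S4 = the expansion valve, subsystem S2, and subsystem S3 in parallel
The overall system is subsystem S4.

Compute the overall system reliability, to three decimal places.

R(expansion valve) = exp(−0.00042 × 200) = 0.91943
R(flow switch) = exp(−0.00036 × 200) = 0.93053
R(chiller compressor) = exp(−0.00045 × 200) = 0.91393
R(control panel) = exp(−0.00072 × 200) = 0.86589
R(condenser-water pump) = exp(−0.0010 × 200) = 0.81873
R(chilled-water pump) = exp(−0.0013 × 200) = 0.77105
R(cooling-tower fan) = exp(−0.00044 × 200) = 0.91576
Parallel (flow switch and chiller compressor): 1 − (1 − 0.93053)(1 − 0.91393) = 0.99402
Series ([0.99402], control panel, and condenser-water pump): 0.99402 × 0.86589 × 0.81873 = 0.70469
Series (chilled-water pump and cooling-tower fan): 0.77105 × 0.91576 = 0.70610
Parallel (expansion valve, [0.70469], and [0.70610]): 1 − (1 − 0.91943)(1 − 0.70469)(1 − 0.70610) = 0.993

0.993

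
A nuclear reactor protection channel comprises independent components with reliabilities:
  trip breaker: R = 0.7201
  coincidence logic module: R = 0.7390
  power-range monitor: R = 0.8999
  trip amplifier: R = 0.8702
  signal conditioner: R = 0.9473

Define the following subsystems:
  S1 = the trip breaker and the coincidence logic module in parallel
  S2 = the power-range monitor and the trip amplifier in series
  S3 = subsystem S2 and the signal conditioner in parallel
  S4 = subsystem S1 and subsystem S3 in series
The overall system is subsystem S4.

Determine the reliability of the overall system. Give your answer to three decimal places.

0.916

Parallel (trip breaker and coincidence logic module): 1 − (1 − 0.72010)(1 − 0.73900) = 0.92695
Series (power-range monitor and trip amplifier): 0.89990 × 0.87020 = 0.78309
Parallel ([0.78309] and signal conditioner): 1 − (1 − 0.78309)(1 − 0.94730) = 0.98857
Series ([0.92695] and [0.98857]): 0.92695 × 0.98857 = 0.916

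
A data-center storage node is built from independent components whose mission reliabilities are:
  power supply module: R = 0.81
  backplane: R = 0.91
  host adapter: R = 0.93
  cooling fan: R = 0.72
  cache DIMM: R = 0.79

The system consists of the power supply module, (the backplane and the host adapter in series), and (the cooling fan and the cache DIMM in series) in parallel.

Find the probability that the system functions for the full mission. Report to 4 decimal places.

Series (backplane and host adapter): 0.910000 × 0.930000 = 0.846300
Series (cooling fan and cache DIMM): 0.720000 × 0.790000 = 0.568800
Parallel (power supply module, [0.846300], and [0.568800]): 1 − (1 − 0.810000)(1 − 0.846300)(1 − 0.568800) = 0.9874

0.9874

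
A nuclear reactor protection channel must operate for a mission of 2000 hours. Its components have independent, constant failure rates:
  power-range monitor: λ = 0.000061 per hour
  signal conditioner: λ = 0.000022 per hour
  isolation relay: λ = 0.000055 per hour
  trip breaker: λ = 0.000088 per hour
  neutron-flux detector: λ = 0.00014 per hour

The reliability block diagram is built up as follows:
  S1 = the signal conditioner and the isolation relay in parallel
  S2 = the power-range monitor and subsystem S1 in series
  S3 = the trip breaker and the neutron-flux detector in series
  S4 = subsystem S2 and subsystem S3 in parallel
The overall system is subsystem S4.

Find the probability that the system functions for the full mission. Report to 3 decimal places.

0.956

R(power-range monitor) = exp(−0.000061 × 2000) = 0.88515
R(signal conditioner) = exp(−0.000022 × 2000) = 0.95695
R(isolation relay) = exp(−0.000055 × 2000) = 0.89583
R(trip breaker) = exp(−0.000088 × 2000) = 0.83862
R(neutron-flux detector) = exp(−0.00014 × 2000) = 0.75578
Parallel (signal conditioner and isolation relay): 1 − (1 − 0.95695)(1 − 0.89583) = 0.99552
Series (power-range monitor and [0.99552]): 0.88515 × 0.99552 = 0.88118
Series (trip breaker and neutron-flux detector): 0.83862 × 0.75578 = 0.63381
Parallel ([0.88118] and [0.63381]): 1 − (1 − 0.88118)(1 − 0.63381) = 0.956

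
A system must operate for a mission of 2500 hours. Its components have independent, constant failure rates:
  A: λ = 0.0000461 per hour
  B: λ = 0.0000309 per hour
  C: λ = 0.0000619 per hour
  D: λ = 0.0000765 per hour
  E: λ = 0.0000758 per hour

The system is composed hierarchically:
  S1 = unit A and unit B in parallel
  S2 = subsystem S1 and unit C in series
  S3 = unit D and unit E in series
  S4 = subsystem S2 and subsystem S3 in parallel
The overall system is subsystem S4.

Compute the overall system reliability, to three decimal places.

R(A) = exp(−0.0000461 × 2500) = 0.89114
R(B) = exp(−0.0000309 × 2500) = 0.92566
R(C) = exp(−0.0000619 × 2500) = 0.85663
R(D) = exp(−0.0000765 × 2500) = 0.82593
R(E) = exp(−0.0000758 × 2500) = 0.82737
Parallel (A and B): 1 − (1 − 0.89114)(1 − 0.92566) = 0.99191
Series ([0.99191] and C): 0.99191 × 0.85663 = 0.84970
Series (D and E): 0.82593 × 0.82737 = 0.68335
Parallel ([0.84970] and [0.68335]): 1 − (1 − 0.84970)(1 − 0.68335) = 0.952

0.952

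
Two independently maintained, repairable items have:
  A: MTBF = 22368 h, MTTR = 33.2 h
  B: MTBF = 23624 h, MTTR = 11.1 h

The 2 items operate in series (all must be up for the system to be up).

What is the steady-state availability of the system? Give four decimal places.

A(A) = MTBF/(MTBF+MTTR) = 22368/(22368+33.2) = 0.998518
A(B) = MTBF/(MTBF+MTTR) = 23624/(23624+11.1) = 0.999530
Series availability: 0.998518 × 0.999530 = 0.9980

0.9980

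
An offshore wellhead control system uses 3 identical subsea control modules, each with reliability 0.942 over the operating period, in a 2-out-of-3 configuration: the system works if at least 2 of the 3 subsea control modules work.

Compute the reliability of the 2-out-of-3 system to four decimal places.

R = Σ_{i=2}^{3} C(3,i) p^i (1−p)^{3−i} with p = 0.942
C(3,2)·0.942^2·0.058^1 = 0.154401
C(3,3)·0.942^3·0.058^0 = 0.835897
Sum = 0.9903

0.9903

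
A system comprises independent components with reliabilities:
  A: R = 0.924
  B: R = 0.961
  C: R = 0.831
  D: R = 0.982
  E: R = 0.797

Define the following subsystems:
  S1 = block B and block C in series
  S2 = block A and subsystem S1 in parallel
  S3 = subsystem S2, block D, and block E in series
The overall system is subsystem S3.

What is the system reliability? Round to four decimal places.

0.7707

Series (B and C): 0.961000 × 0.831000 = 0.798591
Parallel (A and [0.798591]): 1 − (1 − 0.924000)(1 − 0.798591) = 0.984693
Series ([0.984693], D, and E): 0.984693 × 0.982000 × 0.797000 = 0.7707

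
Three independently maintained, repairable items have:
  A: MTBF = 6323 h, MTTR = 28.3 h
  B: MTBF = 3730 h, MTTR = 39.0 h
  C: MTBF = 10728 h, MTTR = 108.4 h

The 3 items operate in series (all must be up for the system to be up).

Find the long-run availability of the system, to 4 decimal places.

0.9754

A(A) = MTBF/(MTBF+MTTR) = 6323/(6323+28.3) = 0.995544
A(B) = MTBF/(MTBF+MTTR) = 3730/(3730+39.0) = 0.989652
A(C) = MTBF/(MTBF+MTTR) = 10728/(10728+108.4) = 0.989997
Series availability: 0.995544 × 0.989652 × 0.989997 = 0.9754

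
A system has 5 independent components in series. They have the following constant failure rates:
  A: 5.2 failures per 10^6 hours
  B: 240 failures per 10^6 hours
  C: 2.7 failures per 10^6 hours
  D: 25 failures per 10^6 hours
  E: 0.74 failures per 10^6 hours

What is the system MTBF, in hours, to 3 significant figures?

Series of exponential components: λ_sys = Σ λ_i
λ_sys = 0.0000052 + 0.00024 + 0.0000027 + 0.000025 + 0.00000074 = 2.7364e-04 /h
MTBF = 1 / λ_sys = 3650 h

3650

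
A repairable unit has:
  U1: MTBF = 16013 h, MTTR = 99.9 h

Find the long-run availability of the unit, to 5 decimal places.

0.99380

A(U1) = MTBF/(MTBF+MTTR) = 16013/(16013+99.9) = 0.99380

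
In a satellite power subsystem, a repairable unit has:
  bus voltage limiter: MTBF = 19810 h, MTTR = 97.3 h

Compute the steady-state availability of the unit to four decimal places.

A(bus voltage limiter) = MTBF/(MTBF+MTTR) = 19810/(19810+97.3) = 0.9951

0.9951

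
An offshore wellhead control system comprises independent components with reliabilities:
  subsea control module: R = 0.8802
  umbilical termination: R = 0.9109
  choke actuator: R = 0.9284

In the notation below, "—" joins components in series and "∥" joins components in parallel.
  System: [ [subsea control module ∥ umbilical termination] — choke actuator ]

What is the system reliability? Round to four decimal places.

Parallel (subsea control module and umbilical termination): 1 − (1 − 0.880200)(1 − 0.910900) = 0.989326
Series ([0.989326] and choke actuator): 0.989326 × 0.928400 = 0.9185

0.9185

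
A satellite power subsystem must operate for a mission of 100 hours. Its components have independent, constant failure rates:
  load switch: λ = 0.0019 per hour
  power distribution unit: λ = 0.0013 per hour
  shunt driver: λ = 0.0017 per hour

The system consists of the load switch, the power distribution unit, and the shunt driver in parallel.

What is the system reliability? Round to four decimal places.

R(load switch) = exp(−0.0019 × 100) = 0.826959
R(power distribution unit) = exp(−0.0013 × 100) = 0.878095
R(shunt driver) = exp(−0.0017 × 100) = 0.843665
Parallel (load switch, power distribution unit, and shunt driver): 1 − (1 − 0.826959)(1 − 0.878095)(1 − 0.843665) = 0.9967

0.9967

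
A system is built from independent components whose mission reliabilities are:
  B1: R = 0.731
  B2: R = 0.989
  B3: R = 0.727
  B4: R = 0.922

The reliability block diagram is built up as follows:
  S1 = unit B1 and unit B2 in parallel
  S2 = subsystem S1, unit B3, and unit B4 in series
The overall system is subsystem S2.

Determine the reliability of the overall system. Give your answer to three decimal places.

0.668

Parallel (B1 and B2): 1 − (1 − 0.73100)(1 − 0.98900) = 0.99704
Series ([0.99704], B3, and B4): 0.99704 × 0.72700 × 0.92200 = 0.668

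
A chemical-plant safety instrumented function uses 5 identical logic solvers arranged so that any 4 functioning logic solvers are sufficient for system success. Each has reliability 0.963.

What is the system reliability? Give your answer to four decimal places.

0.9873

R = Σ_{i=4}^{5} C(5,i) p^i (1−p)^{5−i} with p = 0.963
C(5,4)·0.963^4·0.037^1 = 0.159102
C(5,5)·0.963^5·0.037^0 = 0.828193
Sum = 0.9873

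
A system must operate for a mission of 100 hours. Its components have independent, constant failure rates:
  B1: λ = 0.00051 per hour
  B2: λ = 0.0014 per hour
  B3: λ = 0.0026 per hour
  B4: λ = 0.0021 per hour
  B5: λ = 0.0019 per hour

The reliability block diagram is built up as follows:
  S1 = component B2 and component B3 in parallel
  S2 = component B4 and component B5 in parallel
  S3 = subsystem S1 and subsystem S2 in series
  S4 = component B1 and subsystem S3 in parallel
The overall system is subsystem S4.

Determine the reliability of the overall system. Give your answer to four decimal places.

0.9969

R(B1) = exp(−0.00051 × 100) = 0.950279
R(B2) = exp(−0.0014 × 100) = 0.869358
R(B3) = exp(−0.0026 × 100) = 0.771052
R(B4) = exp(−0.0021 × 100) = 0.810584
R(B5) = exp(−0.0019 × 100) = 0.826959
Parallel (B2 and B3): 1 − (1 − 0.869358)(1 − 0.771052) = 0.970090
Parallel (B4 and B5): 1 − (1 − 0.810584)(1 − 0.826959) = 0.967223
Series ([0.970090] and [0.967223]): 0.970090 × 0.967223 = 0.938293
Parallel (B1 and [0.938293]): 1 − (1 − 0.950279)(1 − 0.938293) = 0.9969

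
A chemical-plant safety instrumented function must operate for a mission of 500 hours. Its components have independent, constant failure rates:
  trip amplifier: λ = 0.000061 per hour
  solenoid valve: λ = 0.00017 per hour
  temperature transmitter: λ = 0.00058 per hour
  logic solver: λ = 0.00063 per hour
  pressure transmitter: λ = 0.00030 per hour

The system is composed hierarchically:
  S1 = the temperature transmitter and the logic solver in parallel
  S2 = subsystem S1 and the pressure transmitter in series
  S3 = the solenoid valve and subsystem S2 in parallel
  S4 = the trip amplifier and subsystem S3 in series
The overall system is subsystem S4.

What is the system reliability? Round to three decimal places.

R(trip amplifier) = exp(−0.000061 × 500) = 0.96996
R(solenoid valve) = exp(−0.00017 × 500) = 0.91851
R(temperature transmitter) = exp(−0.00058 × 500) = 0.74826
R(logic solver) = exp(−0.00063 × 500) = 0.72979
R(pressure transmitter) = exp(−0.00030 × 500) = 0.86071
Parallel (temperature transmitter and logic solver): 1 − (1 − 0.74826)(1 − 0.72979) = 0.93198
Series ([0.93198] and pressure transmitter): 0.93198 × 0.86071 = 0.80216
Parallel (solenoid valve and [0.80216]): 1 − (1 − 0.91851)(1 − 0.80216) = 0.98388
Series (trip amplifier and [0.98388]): 0.96996 × 0.98388 = 0.954

0.954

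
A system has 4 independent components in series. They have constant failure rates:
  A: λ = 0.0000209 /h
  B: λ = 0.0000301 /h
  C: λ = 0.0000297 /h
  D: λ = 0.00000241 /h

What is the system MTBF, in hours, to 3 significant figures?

12000

Series of exponential components: λ_sys = Σ λ_i
λ_sys = 0.0000209 + 0.0000301 + 0.0000297 + 0.00000241 = 8.3110e-05 /h
MTBF = 1 / λ_sys = 12000 h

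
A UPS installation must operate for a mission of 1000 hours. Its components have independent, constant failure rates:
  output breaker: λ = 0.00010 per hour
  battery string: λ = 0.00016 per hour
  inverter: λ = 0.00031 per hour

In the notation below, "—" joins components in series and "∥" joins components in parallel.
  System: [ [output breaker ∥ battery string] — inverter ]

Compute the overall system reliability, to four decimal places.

0.7231

R(output breaker) = exp(−0.00010 × 1000) = 0.904837
R(battery string) = exp(−0.00016 × 1000) = 0.852144
R(inverter) = exp(−0.00031 × 1000) = 0.733447
Parallel (output breaker and battery string): 1 − (1 − 0.904837)(1 − 0.852144) = 0.985930
Series ([0.985930] and inverter): 0.985930 × 0.733447 = 0.7231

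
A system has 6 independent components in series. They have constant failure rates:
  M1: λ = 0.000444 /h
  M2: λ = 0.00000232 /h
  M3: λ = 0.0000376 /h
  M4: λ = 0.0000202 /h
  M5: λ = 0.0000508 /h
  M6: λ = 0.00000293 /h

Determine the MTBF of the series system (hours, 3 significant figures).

1790

Series of exponential components: λ_sys = Σ λ_i
λ_sys = 0.000444 + 0.00000232 + 0.0000376 + 0.0000202 + 0.0000508 + 0.00000293 = 5.5785e-04 /h
MTBF = 1 / λ_sys = 1790 h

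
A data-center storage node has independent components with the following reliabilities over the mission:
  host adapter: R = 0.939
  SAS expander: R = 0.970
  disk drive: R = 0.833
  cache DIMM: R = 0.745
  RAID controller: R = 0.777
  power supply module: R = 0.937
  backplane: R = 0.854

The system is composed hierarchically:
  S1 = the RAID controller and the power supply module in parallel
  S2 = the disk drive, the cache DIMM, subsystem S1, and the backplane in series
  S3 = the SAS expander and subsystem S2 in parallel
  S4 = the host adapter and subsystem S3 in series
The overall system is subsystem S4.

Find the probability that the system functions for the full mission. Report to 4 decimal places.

Parallel (RAID controller and power supply module): 1 − (1 − 0.777000)(1 − 0.937000) = 0.985951
Series (disk drive, cache DIMM, [0.985951], and backplane): 0.833000 × 0.745000 × 0.985951 × 0.854000 = 0.522534
Parallel (SAS expander and [0.522534]): 1 − (1 − 0.970000)(1 − 0.522534) = 0.985676
Series (host adapter and [0.985676]): 0.939000 × 0.985676 = 0.9255

0.9255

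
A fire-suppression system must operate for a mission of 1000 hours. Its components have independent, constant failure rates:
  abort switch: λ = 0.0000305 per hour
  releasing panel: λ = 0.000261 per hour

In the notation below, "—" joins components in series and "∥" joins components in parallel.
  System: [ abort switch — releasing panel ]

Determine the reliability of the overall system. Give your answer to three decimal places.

R(abort switch) = exp(−0.0000305 × 1000) = 0.96996
R(releasing panel) = exp(−0.000261 × 1000) = 0.77028
Series (abort switch and releasing panel): 0.96996 × 0.77028 = 0.747

0.747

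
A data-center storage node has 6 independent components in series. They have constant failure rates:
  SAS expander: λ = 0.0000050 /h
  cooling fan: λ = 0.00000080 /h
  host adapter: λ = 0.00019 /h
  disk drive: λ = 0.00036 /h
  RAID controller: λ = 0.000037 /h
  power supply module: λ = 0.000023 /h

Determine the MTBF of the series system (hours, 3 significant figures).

1620

Series of exponential components: λ_sys = Σ λ_i
λ_sys = 0.0000050 + 0.00000080 + 0.00019 + 0.00036 + 0.000037 + 0.000023 = 6.1580e-04 /h
MTBF = 1 / λ_sys = 1620 h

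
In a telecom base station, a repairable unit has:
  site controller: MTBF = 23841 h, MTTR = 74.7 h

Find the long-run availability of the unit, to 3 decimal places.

A(site controller) = MTBF/(MTBF+MTTR) = 23841/(23841+74.7) = 0.997

0.997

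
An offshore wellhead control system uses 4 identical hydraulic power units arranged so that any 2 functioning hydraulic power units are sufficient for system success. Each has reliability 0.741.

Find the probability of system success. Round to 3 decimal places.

0.944

R = Σ_{i=2}^{4} C(4,i) p^i (1−p)^{4−i} with p = 0.741
C(4,2)·0.741^2·0.259^2 = 0.22100
C(4,3)·0.741^3·0.259^1 = 0.42152
C(4,4)·0.741^4·0.259^0 = 0.30149
Sum = 0.944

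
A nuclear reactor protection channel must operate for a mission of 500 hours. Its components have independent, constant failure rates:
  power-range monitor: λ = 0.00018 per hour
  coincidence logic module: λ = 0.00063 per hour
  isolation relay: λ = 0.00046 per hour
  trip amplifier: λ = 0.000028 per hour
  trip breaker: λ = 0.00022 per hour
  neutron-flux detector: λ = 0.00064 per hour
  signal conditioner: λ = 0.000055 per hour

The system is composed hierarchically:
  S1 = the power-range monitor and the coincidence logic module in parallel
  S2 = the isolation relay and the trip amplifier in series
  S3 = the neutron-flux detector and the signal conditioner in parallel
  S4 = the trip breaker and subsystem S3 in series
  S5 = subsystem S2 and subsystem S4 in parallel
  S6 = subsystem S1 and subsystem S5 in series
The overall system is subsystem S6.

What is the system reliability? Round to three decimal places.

R(power-range monitor) = exp(−0.00018 × 500) = 0.91393
R(coincidence logic module) = exp(−0.00063 × 500) = 0.72979
R(isolation relay) = exp(−0.00046 × 500) = 0.79453
R(trip amplifier) = exp(−0.000028 × 500) = 0.98610
R(trip breaker) = exp(−0.00022 × 500) = 0.89583
R(neutron-flux detector) = exp(−0.00064 × 500) = 0.72615
R(signal conditioner) = exp(−0.000055 × 500) = 0.97287
Parallel (power-range monitor and coincidence logic module): 1 − (1 − 0.91393)(1 − 0.72979) = 0.97674
Series (isolation relay and trip amplifier): 0.79453 × 0.98610 = 0.78349
Parallel (neutron-flux detector and signal conditioner): 1 − (1 − 0.72615)(1 − 0.97287) = 0.99257
Series (trip breaker and [0.99257]): 0.89583 × 0.99257 = 0.88917
Parallel ([0.78349] and [0.88917]): 1 − (1 − 0.78349)(1 − 0.88917) = 0.97600
Series ([0.97674] and [0.97600]): 0.97674 × 0.97600 = 0.953

0.953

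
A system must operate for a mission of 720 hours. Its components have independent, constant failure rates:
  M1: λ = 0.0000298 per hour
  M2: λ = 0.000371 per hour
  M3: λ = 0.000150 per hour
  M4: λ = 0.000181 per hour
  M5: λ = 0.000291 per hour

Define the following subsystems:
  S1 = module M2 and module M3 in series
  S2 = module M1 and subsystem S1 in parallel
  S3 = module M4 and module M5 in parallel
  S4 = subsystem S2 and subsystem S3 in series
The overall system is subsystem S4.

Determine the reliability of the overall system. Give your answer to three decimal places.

R(M1) = exp(−0.0000298 × 720) = 0.97877
R(M2) = exp(−0.000371 × 720) = 0.76558
R(M3) = exp(−0.000150 × 720) = 0.89763
R(M4) = exp(−0.000181 × 720) = 0.87781
R(M5) = exp(−0.000291 × 720) = 0.81097
Series (M2 and M3): 0.76558 × 0.89763 = 0.68721
Parallel (M1 and [0.68721]): 1 − (1 − 0.97877)(1 − 0.68721) = 0.99336
Parallel (M4 and M5): 1 − (1 − 0.87781)(1 − 0.81097) = 0.97690
Series ([0.99336] and [0.97690]): 0.99336 × 0.97690 = 0.970

0.970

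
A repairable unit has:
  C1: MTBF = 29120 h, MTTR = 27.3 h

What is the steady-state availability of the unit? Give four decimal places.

A(C1) = MTBF/(MTBF+MTTR) = 29120/(29120+27.3) = 0.9991

0.9991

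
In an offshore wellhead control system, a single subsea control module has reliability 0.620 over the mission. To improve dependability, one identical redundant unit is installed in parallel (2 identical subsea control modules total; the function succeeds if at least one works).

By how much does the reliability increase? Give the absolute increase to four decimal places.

R_before = 0.620
R_after = 1 − (1 − 0.620)^2 = 0.8556
ΔR = 0.8556 − 0.620 = 0.2356

0.2356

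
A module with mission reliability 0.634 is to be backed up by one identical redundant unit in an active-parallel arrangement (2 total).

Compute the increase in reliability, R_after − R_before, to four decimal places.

0.2320

R_before = 0.634
R_after = 1 − (1 − 0.634)^2 = 0.8660
ΔR = 0.8660 − 0.634 = 0.2320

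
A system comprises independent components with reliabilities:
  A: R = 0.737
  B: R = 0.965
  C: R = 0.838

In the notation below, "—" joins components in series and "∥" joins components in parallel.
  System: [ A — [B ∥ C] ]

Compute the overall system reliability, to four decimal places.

0.7328

Parallel (B and C): 1 − (1 − 0.965000)(1 − 0.838000) = 0.994330
Series (A and [0.994330]): 0.737000 × 0.994330 = 0.7328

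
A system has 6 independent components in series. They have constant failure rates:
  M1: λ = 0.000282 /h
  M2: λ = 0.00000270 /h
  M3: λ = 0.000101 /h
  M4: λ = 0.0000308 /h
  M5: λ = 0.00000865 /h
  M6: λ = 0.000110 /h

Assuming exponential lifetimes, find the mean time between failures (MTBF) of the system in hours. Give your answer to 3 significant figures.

Series of exponential components: λ_sys = Σ λ_i
λ_sys = 0.000282 + 0.00000270 + 0.000101 + 0.0000308 + 0.00000865 + 0.000110 = 5.3515e-04 /h
MTBF = 1 / λ_sys = 1870 h

1870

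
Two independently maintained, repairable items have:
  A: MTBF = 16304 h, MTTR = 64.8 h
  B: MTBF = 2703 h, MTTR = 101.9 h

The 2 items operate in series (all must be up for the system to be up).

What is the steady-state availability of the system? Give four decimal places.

0.9599

A(A) = MTBF/(MTBF+MTTR) = 16304/(16304+64.8) = 0.996041
A(B) = MTBF/(MTBF+MTTR) = 2703/(2703+101.9) = 0.963671
Series availability: 0.996041 × 0.963671 = 0.9599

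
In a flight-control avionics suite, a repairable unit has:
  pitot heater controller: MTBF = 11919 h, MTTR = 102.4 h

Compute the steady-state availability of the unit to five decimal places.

A(pitot heater controller) = MTBF/(MTBF+MTTR) = 11919/(11919+102.4) = 0.99148

0.99148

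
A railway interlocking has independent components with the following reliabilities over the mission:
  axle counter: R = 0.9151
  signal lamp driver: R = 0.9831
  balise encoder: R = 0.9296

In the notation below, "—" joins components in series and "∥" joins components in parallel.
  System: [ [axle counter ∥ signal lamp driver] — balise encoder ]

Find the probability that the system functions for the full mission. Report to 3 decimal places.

Parallel (axle counter and signal lamp driver): 1 − (1 − 0.91510)(1 − 0.98310) = 0.99857
Series ([0.99857] and balise encoder): 0.99857 × 0.92960 = 0.928

0.928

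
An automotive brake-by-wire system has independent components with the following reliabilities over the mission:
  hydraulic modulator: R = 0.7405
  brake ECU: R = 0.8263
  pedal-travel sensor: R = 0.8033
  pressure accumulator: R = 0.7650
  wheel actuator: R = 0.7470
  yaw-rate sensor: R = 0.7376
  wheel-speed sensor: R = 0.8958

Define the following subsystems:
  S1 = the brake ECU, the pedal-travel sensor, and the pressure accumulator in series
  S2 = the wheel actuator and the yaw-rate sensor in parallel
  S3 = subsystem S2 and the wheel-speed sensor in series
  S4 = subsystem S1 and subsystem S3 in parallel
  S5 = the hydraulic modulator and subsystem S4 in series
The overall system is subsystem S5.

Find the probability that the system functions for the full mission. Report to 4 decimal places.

Series (brake ECU, pedal-travel sensor, and pressure accumulator): 0.826300 × 0.803300 × 0.765000 = 0.507782
Parallel (wheel actuator and yaw-rate sensor): 1 − (1 − 0.747000)(1 − 0.737600) = 0.933613
Series ([0.933613] and wheel-speed sensor): 0.933613 × 0.895800 = 0.836331
Parallel ([0.507782] and [0.836331]): 1 − (1 − 0.507782)(1 − 0.836331) = 0.919439
Series (hydraulic modulator and [0.919439]): 0.740500 × 0.919439 = 0.6808

0.6808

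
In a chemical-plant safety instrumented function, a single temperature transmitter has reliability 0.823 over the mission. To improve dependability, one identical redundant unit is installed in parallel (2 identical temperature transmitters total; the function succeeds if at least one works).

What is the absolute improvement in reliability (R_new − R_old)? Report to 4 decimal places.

R_before = 0.823
R_after = 1 − (1 − 0.823)^2 = 0.9687
ΔR = 0.9687 − 0.823 = 0.1457

0.1457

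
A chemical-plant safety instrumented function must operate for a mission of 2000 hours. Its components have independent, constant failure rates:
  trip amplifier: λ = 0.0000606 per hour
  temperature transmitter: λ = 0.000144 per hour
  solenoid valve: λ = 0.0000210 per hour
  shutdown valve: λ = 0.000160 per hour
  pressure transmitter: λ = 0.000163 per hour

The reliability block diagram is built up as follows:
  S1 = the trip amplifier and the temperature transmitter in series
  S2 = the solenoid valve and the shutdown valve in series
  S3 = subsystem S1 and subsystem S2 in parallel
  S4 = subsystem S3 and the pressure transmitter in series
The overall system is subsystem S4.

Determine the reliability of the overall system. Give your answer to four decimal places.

0.6482

R(trip amplifier) = exp(−0.0000606 × 2000) = 0.885857
R(temperature transmitter) = exp(−0.000144 × 2000) = 0.749762
R(solenoid valve) = exp(−0.0000210 × 2000) = 0.958870
R(shutdown valve) = exp(−0.000160 × 2000) = 0.726149
R(pressure transmitter) = exp(−0.000163 × 2000) = 0.721805
Series (trip amplifier and temperature transmitter): 0.885857 × 0.749762 = 0.664182
Series (solenoid valve and shutdown valve): 0.958870 × 0.726149 = 0.696282
Parallel ([0.664182] and [0.696282]): 1 − (1 − 0.664182)(1 − 0.696282) = 0.898006
Series ([0.898006] and pressure transmitter): 0.898006 × 0.721805 = 0.6482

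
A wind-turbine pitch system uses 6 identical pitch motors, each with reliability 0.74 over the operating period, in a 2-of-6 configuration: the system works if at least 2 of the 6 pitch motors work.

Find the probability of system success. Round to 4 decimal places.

0.9944

R = Σ_{i=2}^{6} C(6,i) p^i (1−p)^{6−i} with p = 0.74
C(6,2)·0.74^2·0.26^4 = 0.037536
C(6,3)·0.74^3·0.26^3 = 0.142444
C(6,4)·0.74^4·0.26^2 = 0.304064
C(6,5)·0.74^5·0.26^1 = 0.346165
C(6,6)·0.74^6·0.26^0 = 0.164206
Sum = 0.9944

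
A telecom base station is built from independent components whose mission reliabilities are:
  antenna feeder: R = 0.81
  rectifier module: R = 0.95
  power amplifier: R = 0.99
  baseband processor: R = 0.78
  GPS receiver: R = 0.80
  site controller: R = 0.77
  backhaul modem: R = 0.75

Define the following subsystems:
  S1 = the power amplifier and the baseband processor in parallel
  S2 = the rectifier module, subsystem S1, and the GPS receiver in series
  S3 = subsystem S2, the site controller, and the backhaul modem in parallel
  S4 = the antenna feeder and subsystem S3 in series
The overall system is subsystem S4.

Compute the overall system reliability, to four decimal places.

0.7987

Parallel (power amplifier and baseband processor): 1 − (1 − 0.990000)(1 − 0.780000) = 0.997800
Series (rectifier module, [0.997800], and GPS receiver): 0.950000 × 0.997800 × 0.800000 = 0.758328
Parallel ([0.758328], site controller, and backhaul modem): 1 − (1 − 0.758328)(1 − 0.770000)(1 − 0.750000) = 0.986104
Series (antenna feeder and [0.986104]): 0.810000 × 0.986104 = 0.7987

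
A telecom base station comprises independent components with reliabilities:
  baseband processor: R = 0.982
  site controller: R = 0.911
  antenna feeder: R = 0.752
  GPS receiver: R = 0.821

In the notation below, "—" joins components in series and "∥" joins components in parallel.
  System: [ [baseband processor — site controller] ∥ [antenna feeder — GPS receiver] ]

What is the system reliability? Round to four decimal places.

Series (baseband processor and site controller): 0.982000 × 0.911000 = 0.894602
Series (antenna feeder and GPS receiver): 0.752000 × 0.821000 = 0.617392
Parallel ([0.894602] and [0.617392]): 1 − (1 − 0.894602)(1 − 0.617392) = 0.9597

0.9597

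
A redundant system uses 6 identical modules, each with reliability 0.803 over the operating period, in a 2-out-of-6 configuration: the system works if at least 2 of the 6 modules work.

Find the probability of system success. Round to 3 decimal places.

0.999

R = Σ_{i=2}^{6} C(6,i) p^i (1−p)^{6−i} with p = 0.803
C(6,2)·0.803^2·0.197^4 = 0.01457
C(6,3)·0.803^3·0.197^3 = 0.07917
C(6,4)·0.803^4·0.197^2 = 0.24204
C(6,5)·0.803^5·0.197^1 = 0.39463
C(6,6)·0.803^6·0.197^0 = 0.26810
Sum = 0.999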